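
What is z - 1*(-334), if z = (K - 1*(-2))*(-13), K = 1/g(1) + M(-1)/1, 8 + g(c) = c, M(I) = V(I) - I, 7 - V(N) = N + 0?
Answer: 1350/7 ≈ 192.86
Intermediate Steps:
V(N) = 7 - N (V(N) = 7 - (N + 0) = 7 - N)
M(I) = 7 - 2*I (M(I) = (7 - I) - I = 7 - 2*I)
g(c) = -8 + c
K = 62/7 (K = 1/(-8 + 1) + (7 - 2*(-1))/1 = 1/(-7) + (7 + 2)*1 = 1*(-1/7) + 9*1 = -1/7 + 9 = 62/7 ≈ 8.8571)
z = -988/7 (z = (62/7 - 1*(-2))*(-13) = (62/7 + 2)*(-13) = (76/7)*(-13) = -988/7 ≈ -141.14)
z - 1*(-334) = -988/7 - 1*(-334) = -988/7 + 334 = 1350/7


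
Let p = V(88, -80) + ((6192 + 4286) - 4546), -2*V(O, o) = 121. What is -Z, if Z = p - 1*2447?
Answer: -6849/2 ≈ -3424.5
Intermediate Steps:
V(O, o) = -121/2 (V(O, o) = -½*121 = -121/2)
p = 11743/2 (p = -121/2 + ((6192 + 4286) - 4546) = -121/2 + (10478 - 4546) = -121/2 + 5932 = 11743/2 ≈ 5871.5)
Z = 6849/2 (Z = 11743/2 - 1*2447 = 11743/2 - 2447 = 6849/2 ≈ 3424.5)
-Z = -1*6849/2 = -6849/2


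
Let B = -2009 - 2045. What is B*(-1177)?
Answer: 4771558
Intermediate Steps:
B = -4054
B*(-1177) = -4054*(-1177) = 4771558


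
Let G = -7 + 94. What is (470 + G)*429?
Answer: 238953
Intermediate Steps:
G = 87
(470 + G)*429 = (470 + 87)*429 = 557*429 = 238953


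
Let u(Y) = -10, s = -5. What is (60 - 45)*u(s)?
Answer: -150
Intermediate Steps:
(60 - 45)*u(s) = (60 - 45)*(-10) = 15*(-10) = -150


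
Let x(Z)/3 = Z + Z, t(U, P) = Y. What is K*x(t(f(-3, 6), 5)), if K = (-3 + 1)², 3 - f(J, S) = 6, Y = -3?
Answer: -72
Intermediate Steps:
f(J, S) = -3 (f(J, S) = 3 - 1*6 = 3 - 6 = -3)
t(U, P) = -3
x(Z) = 6*Z (x(Z) = 3*(Z + Z) = 3*(2*Z) = 6*Z)
K = 4 (K = (-2)² = 4)
K*x(t(f(-3, 6), 5)) = 4*(6*(-3)) = 4*(-18) = -72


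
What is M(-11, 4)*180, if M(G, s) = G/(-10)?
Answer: 198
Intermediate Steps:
M(G, s) = -G/10 (M(G, s) = G*(-⅒) = -G/10)
M(-11, 4)*180 = -⅒*(-11)*180 = (11/10)*180 = 198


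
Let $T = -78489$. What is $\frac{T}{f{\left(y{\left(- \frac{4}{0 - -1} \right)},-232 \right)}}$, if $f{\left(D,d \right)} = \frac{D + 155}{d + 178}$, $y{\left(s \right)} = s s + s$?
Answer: $\frac{4238406}{167} \approx 25380.0$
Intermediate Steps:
$y{\left(s \right)} = s + s^{2}$ ($y{\left(s \right)} = s^{2} + s = s + s^{2}$)
$f{\left(D,d \right)} = \frac{155 + D}{178 + d}$
$\frac{T}{f{\left(y{\left(- \frac{4}{0 - -1} \right)},-232 \right)}} = - \frac{78489}{\frac{1}{178 - 232} \left(155 + - \frac{4}{0 - -1} \left(1 - \frac{4}{0 - -1}\right)\right)} = - \frac{78489}{\frac{1}{-54} \left(155 + - \frac{4}{0 + 1} \left(1 - \frac{4}{0 + 1}\right)\right)} = - \frac{78489}{\left(- \frac{1}{54}\right) \left(155 + - \frac{4}{1} \left(1 - \frac{4}{1}\right)\right)} = - \frac{78489}{\left(- \frac{1}{54}\right) \left(155 + \left(-4\right) 1 \left(1 - 4\right)\right)} = - \frac{78489}{\left(- \frac{1}{54}\right) \left(155 - 4 \left(1 - 4\right)\right)} = - \frac{78489}{\left(- \frac{1}{54}\right) \left(155 - -12\right)} = - \frac{78489}{\left(- \frac{1}{54}\right) \left(155 + 12\right)} = - \frac{78489}{\left(- \frac{1}{54}\right) 167} = - \frac{78489}{- \frac{167}{54}} = \left(-78489\right) \left(- \frac{54}{167}\right) = \frac{4238406}{167}$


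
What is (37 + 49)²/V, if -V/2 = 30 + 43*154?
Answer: -1849/3326 ≈ -0.55592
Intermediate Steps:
V = -13304 (V = -2*(30 + 43*154) = -2*(30 + 6622) = -2*6652 = -13304)
(37 + 49)²/V = (37 + 49)²/(-13304) = 86²*(-1/13304) = 7396*(-1/13304) = -1849/3326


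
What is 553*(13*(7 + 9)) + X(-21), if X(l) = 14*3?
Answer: 115066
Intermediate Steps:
X(l) = 42
553*(13*(7 + 9)) + X(-21) = 553*(13*(7 + 9)) + 42 = 553*(13*16) + 42 = 553*208 + 42 = 115024 + 42 = 115066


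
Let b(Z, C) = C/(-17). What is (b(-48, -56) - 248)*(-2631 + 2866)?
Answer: -977600/17 ≈ -57506.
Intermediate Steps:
b(Z, C) = -C/17 (b(Z, C) = C*(-1/17) = -C/17)
(b(-48, -56) - 248)*(-2631 + 2866) = (-1/17*(-56) - 248)*(-2631 + 2866) = (56/17 - 248)*235 = -4160/17*235 = -977600/17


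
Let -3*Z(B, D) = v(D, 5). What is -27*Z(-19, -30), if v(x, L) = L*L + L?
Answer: 270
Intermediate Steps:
v(x, L) = L + L**2 (v(x, L) = L**2 + L = L + L**2)
Z(B, D) = -10 (Z(B, D) = -5*(1 + 5)/3 = -5*6/3 = -1/3*30 = -10)
-27*Z(-19, -30) = -27*(-10) = 270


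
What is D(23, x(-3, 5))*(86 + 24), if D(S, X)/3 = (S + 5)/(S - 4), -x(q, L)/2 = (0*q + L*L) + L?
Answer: 9240/19 ≈ 486.32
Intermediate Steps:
x(q, L) = -2*L - 2*L² (x(q, L) = -2*((0*q + L*L) + L) = -2*((0 + L²) + L) = -2*(L² + L) = -2*(L + L²) = -2*L - 2*L²)
D(S, X) = 3*(5 + S)/(-4 + S) (D(S, X) = 3*((S + 5)/(S - 4)) = 3*((5 + S)/(-4 + S)) = 3*(5 + S)/(-4 + S))
D(23, x(-3, 5))*(86 + 24) = (3*(5 + 23)/(-4 + 23))*(86 + 24) = (3*28/19)*110 = (3*(1/19)*28)*110 = (84/19)*110 = 9240/19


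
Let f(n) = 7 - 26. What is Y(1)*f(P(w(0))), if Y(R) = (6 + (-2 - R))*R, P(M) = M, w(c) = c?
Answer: -57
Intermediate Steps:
Y(R) = R*(4 - R) (Y(R) = (4 - R)*R = R*(4 - R))
f(n) = -19
Y(1)*f(P(w(0))) = (1*(4 - 1*1))*(-19) = (1*(4 - 1))*(-19) = (1*3)*(-19) = 3*(-19) = -57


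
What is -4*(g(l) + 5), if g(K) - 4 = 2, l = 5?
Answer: -44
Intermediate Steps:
g(K) = 6 (g(K) = 4 + 2 = 6)
-4*(g(l) + 5) = -4*(6 + 5) = -4*11 = -44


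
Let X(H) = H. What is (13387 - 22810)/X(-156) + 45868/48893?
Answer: 11996773/195572 ≈ 61.342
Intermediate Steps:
(13387 - 22810)/X(-156) + 45868/48893 = (13387 - 22810)/(-156) + 45868/48893 = -9423*(-1/156) + 45868*(1/48893) = 3141/52 + 45868/48893 = 11996773/195572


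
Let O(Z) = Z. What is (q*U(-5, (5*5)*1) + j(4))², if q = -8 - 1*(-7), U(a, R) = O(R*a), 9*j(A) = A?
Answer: 1274641/81 ≈ 15736.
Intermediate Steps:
j(A) = A/9
U(a, R) = R*a
q = -1 (q = -8 + 7 = -1)
(q*U(-5, (5*5)*1) + j(4))² = (-(5*5)*1*(-5) + (⅑)*4)² = (-25*1*(-5) + 4/9)² = (-25*(-5) + 4/9)² = (-1*(-125) + 4/9)² = (125 + 4/9)² = (1129/9)² = 1274641/81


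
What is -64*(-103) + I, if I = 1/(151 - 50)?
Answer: 665793/101 ≈ 6592.0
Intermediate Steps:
I = 1/101 ≈ 0.0099010
-64*(-103) + I = -64*(-103) + 1/101 = 6592 + 1/101 = 665793/101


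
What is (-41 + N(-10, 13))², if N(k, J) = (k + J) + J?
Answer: 625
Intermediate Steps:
N(k, J) = k + 2*J (N(k, J) = (J + k) + J = k + 2*J)
(-41 + N(-10, 13))² = (-41 + (-10 + 2*13))² = (-41 + (-10 + 26))² = (-41 + 16)² = (-25)² = 625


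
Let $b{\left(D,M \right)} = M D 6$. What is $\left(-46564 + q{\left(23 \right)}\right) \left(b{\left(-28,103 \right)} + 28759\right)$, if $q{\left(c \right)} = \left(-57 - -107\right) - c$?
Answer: $-533081335$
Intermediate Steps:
$q{\left(c \right)} = 50 - c$ ($q{\left(c \right)} = \left(-57 + 107\right) - c = 50 - c$)
$b{\left(D,M \right)} = 6 D M$ ($b{\left(D,M \right)} = D M 6 = 6 D M$)
$\left(-46564 + q{\left(23 \right)}\right) \left(b{\left(-28,103 \right)} + 28759\right) = \left(-46564 + \left(50 - 23\right)\right) \left(6 \left(-28\right) 103 + 28759\right) = \left(-46564 + \left(50 - 23\right)\right) \left(-17304 + 28759\right) = \left(-46564 + 27\right) 11455 = \left(-46537\right) 11455 = -533081335$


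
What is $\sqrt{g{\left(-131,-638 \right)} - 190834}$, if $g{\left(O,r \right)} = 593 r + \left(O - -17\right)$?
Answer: $7 i \sqrt{11618} \approx 754.51 i$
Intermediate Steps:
$g{\left(O,r \right)} = 17 + O + 593 r$ ($g{\left(O,r \right)} = 593 r + \left(O + 17\right) = 593 r + \left(17 + O\right) = 17 + O + 593 r$)
$\sqrt{g{\left(-131,-638 \right)} - 190834} = \sqrt{\left(17 - 131 + 593 \left(-638\right)\right) - 190834} = \sqrt{\left(17 - 131 - 378334\right) - 190834} = \sqrt{-378448 - 190834} = \sqrt{-569282} = 7 i \sqrt{11618}$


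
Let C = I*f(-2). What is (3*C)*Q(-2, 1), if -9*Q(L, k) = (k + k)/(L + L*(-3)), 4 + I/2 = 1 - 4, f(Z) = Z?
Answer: -14/3 ≈ -4.6667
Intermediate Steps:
I = -14 (I = -8 + 2*(1 - 4) = -8 + 2*(-3) = -8 - 6 = -14)
Q(L, k) = k/(9*L) (Q(L, k) = -(k + k)/(9*(L + L*(-3))) = -2*k/(9*(L - 3*L)) = -2*k/(9*((-2*L))) = -2*k*(-1/(2*L))/9 = -(-1)*k/(9*L) = k/(9*L))
C = 28 (C = -14*(-2) = 28)
(3*C)*Q(-2, 1) = (3*28)*((1/9)*1/(-2)) = 84*((1/9)*1*(-1/2)) = 84*(-1/18) = -14/3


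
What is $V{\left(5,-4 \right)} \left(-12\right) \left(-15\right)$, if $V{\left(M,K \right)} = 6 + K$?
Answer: $360$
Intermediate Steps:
$V{\left(5,-4 \right)} \left(-12\right) \left(-15\right) = \left(6 - 4\right) \left(-12\right) \left(-15\right) = 2 \left(-12\right) \left(-15\right) = \left(-24\right) \left(-15\right) = 360$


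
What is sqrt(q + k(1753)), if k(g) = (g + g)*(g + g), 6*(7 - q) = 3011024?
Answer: sqrt(106111851)/3 ≈ 3433.7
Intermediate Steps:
q = -1505491/3 (q = 7 - 1/6*3011024 = 7 - 1505512/3 = -1505491/3 ≈ -5.0183e+5)
k(g) = 4*g**2 (k(g) = (2*g)*(2*g) = 4*g**2)
sqrt(q + k(1753)) = sqrt(-1505491/3 + 4*1753**2) = sqrt(-1505491/3 + 4*3073009) = sqrt(-1505491/3 + 12292036) = sqrt(35370617/3) = sqrt(106111851)/3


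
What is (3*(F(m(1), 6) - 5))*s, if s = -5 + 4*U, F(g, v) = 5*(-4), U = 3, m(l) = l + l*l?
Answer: -525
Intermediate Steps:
m(l) = l + l**2
F(g, v) = -20
s = 7 (s = -5 + 4*3 = -5 + 12 = 7)
(3*(F(m(1), 6) - 5))*s = (3*(-20 - 5))*7 = (3*(-25))*7 = -75*7 = -525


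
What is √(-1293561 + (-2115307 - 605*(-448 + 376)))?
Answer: 2*I*√841327 ≈ 1834.5*I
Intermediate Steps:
√(-1293561 + (-2115307 - 605*(-448 + 376))) = √(-1293561 + (-2115307 - 605*(-72))) = √(-1293561 + (-2115307 + 43560)) = √(-1293561 - 2071747) = √(-3365308) = 2*I*√841327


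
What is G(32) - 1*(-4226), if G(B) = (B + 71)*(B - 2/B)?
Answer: 120249/16 ≈ 7515.6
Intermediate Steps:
G(B) = (71 + B)*(B - 2/B)
G(32) - 1*(-4226) = (-2 + 32² - 142/32 + 71*32) - 1*(-4226) = (-2 + 1024 - 142*1/32 + 2272) + 4226 = (-2 + 1024 - 71/16 + 2272) + 4226 = 52633/16 + 4226 = 120249/16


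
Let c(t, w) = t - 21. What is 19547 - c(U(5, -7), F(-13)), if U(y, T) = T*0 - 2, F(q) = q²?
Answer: 19570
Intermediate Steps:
U(y, T) = -2 (U(y, T) = 0 - 2 = -2)
c(t, w) = -21 + t
19547 - c(U(5, -7), F(-13)) = 19547 - (-21 - 2) = 19547 - 1*(-23) = 19547 + 23 = 19570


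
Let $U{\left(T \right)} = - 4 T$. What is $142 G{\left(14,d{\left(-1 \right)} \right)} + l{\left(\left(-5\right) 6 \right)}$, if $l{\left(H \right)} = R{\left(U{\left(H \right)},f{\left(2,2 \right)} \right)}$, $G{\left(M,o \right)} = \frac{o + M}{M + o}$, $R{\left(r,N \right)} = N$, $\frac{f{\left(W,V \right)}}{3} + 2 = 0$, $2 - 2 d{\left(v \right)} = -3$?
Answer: $136$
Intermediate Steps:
$d{\left(v \right)} = \frac{5}{2}$ ($d{\left(v \right)} = 1 - - \frac{3}{2} = 1 + \frac{3}{2} = \frac{5}{2}$)
$f{\left(W,V \right)} = -6$ ($f{\left(W,V \right)} = -6 + 3 \cdot 0 = -6 + 0 = -6$)
$G{\left(M,o \right)} = 1$ ($G{\left(M,o \right)} = \frac{M + o}{M + o} = 1$)
$l{\left(H \right)} = -6$
$142 G{\left(14,d{\left(-1 \right)} \right)} + l{\left(\left(-5\right) 6 \right)} = 142 \cdot 1 - 6 = 142 - 6 = 136$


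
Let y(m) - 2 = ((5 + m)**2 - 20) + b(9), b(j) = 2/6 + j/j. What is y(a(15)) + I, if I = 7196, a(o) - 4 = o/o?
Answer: 21838/3 ≈ 7279.3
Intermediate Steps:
a(o) = 5 (a(o) = 4 + o/o = 4 + 1 = 5)
b(j) = 4/3 (b(j) = 2*(1/6) + 1 = 1/3 + 1 = 4/3)
y(m) = -50/3 + (5 + m)**2 (y(m) = 2 + (((5 + m)**2 - 20) + 4/3) = 2 + ((-20 + (5 + m)**2) + 4/3) = 2 + (-56/3 + (5 + m)**2) = -50/3 + (5 + m)**2)
y(a(15)) + I = (-50/3 + (5 + 5)**2) + 7196 = (-50/3 + 10**2) + 7196 = (-50/3 + 100) + 7196 = 250/3 + 7196 = 21838/3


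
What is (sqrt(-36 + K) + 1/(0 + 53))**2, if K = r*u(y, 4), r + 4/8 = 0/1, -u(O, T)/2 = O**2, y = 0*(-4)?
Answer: -101123/2809 + 12*I/53 ≈ -36.0 + 0.22642*I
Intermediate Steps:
y = 0
u(O, T) = -2*O**2
r = -1/2 (r = -1/2 + 0/1 = -1/2 + 0*1 = -1/2 + 0 = -1/2 ≈ -0.50000)
K = 0 (K = -(-1)*0**2 = -(-1)*0 = -1/2*0 = 0)
(sqrt(-36 + K) + 1/(0 + 53))**2 = (sqrt(-36 + 0) + 1/(0 + 53))**2 = (sqrt(-36) + 1/53)**2 = (6*I + 1/53)**2 = (1/53 + 6*I)**2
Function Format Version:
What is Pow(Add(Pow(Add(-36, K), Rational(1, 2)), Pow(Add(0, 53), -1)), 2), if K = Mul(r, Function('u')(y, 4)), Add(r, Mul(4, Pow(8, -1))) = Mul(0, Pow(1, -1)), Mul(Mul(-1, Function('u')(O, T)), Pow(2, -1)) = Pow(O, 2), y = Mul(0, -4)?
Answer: Add(Rational(-101123, 2809), Mul(Rational(12, 53), I)) ≈ Add(-36.000, Mul(0.22642, I))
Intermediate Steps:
y = 0
Function('u')(O, T) = Mul(-2, Pow(O, 2))
r = Rational(-1, 2) (r = Add(Rational(-1, 2), Mul(0, Pow(1, -1))) = Add(Rational(-1, 2), Mul(0, 1)) = Add(Rational(-1, 2), 0) = Rational(-1, 2) ≈ -0.50000)
K = 0 (K = Mul(Rational(-1, 2), Mul(-2, Pow(0, 2))) = Mul(Rational(-1, 2), Mul(-2, 0)) = Mul(Rational(-1, 2), 0) = 0)
Pow(Add(Pow(Add(-36, K), Rational(1, 2)), Pow(Add(0, 53), -1)), 2) = Pow(Add(Pow(Add(-36, 0), Rational(1, 2)), Pow(Add(0, 53), -1)), 2) = Pow(Add(Pow(-36, Rational(1, 2)), Pow(53, -1)), 2) = Pow(Add(Mul(6, I), Rational(1, 53)), 2) = Pow(Add(Rational(1, 53), Mul(6, I)), 2)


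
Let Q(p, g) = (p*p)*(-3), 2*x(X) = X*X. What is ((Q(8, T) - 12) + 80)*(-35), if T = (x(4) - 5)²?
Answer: 4340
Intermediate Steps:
x(X) = X²/2 (x(X) = (X*X)/2 = X²/2)
T = 9 (T = ((½)*4² - 5)² = ((½)*16 - 5)² = (8 - 5)² = 3² = 9)
Q(p, g) = -3*p² (Q(p, g) = p²*(-3) = -3*p²)
((Q(8, T) - 12) + 80)*(-35) = ((-3*8² - 12) + 80)*(-35) = ((-3*64 - 12) + 80)*(-35) = ((-192 - 12) + 80)*(-35) = (-204 + 80)*(-35) = -124*(-35) = 4340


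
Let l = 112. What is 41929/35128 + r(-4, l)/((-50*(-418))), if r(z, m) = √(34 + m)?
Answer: 41929/35128 + √146/20900 ≈ 1.1942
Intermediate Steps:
41929/35128 + r(-4, l)/((-50*(-418))) = 41929/35128 + √(34 + 112)/((-50*(-418))) = 41929*(1/35128) + √146/20900 = 41929/35128 + √146*(1/20900) = 41929/35128 + √146/20900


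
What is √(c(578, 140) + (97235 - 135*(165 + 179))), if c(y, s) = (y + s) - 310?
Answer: √51203 ≈ 226.28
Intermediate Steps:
c(y, s) = -310 + s + y (c(y, s) = (s + y) - 310 = -310 + s + y)
√(c(578, 140) + (97235 - 135*(165 + 179))) = √((-310 + 140 + 578) + (97235 - 135*(165 + 179))) = √(408 + (97235 - 135*344)) = √(408 + (97235 - 46440)) = √(408 + 50795) = √51203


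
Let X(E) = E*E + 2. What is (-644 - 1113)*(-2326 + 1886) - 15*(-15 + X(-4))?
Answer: 773035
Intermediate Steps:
X(E) = 2 + E**2 (X(E) = E**2 + 2 = 2 + E**2)
(-644 - 1113)*(-2326 + 1886) - 15*(-15 + X(-4)) = (-644 - 1113)*(-2326 + 1886) - 15*(-15 + (2 + (-4)**2)) = -1757*(-440) - 15*(-15 + (2 + 16)) = 773080 - 15*(-15 + 18) = 773080 - 15*3 = 773080 - 45 = 773035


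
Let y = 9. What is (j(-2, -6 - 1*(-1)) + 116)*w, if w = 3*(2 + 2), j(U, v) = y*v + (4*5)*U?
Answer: 372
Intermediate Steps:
j(U, v) = 9*v + 20*U (j(U, v) = 9*v + (4*5)*U = 9*v + 20*U)
w = 12 (w = 3*4 = 12)
(j(-2, -6 - 1*(-1)) + 116)*w = ((9*(-6 - 1*(-1)) + 20*(-2)) + 116)*12 = ((9*(-6 + 1) - 40) + 116)*12 = ((9*(-5) - 40) + 116)*12 = ((-45 - 40) + 116)*12 = (-85 + 116)*12 = 31*12 = 372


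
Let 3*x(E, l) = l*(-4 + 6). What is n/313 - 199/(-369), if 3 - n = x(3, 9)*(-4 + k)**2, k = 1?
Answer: 43468/115497 ≈ 0.37636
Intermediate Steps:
x(E, l) = 2*l/3 (x(E, l) = (l*(-4 + 6))/3 = (l*2)/3 = (2*l)/3 = 2*l/3)
n = -51 (n = 3 - (2/3)*9*(-4 + 1)**2 = 3 - 6*(-3)**2 = 3 - 6*9 = 3 - 1*54 = 3 - 54 = -51)
n/313 - 199/(-369) = -51/313 - 199/(-369) = -51*1/313 - 199*(-1/369) = -51/313 + 199/369 = 43468/115497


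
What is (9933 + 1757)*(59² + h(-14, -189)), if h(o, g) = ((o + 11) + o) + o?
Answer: 40330500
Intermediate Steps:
h(o, g) = 11 + 3*o (h(o, g) = ((11 + o) + o) + o = (11 + 2*o) + o = 11 + 3*o)
(9933 + 1757)*(59² + h(-14, -189)) = (9933 + 1757)*(59² + (11 + 3*(-14))) = 11690*(3481 + (11 - 42)) = 11690*(3481 - 31) = 11690*3450 = 40330500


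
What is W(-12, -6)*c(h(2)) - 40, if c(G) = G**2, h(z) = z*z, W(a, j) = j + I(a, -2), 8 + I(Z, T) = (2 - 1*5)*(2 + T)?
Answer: -264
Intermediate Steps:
I(Z, T) = -14 - 3*T (I(Z, T) = -8 + (2 - 1*5)*(2 + T) = -8 + (2 - 5)*(2 + T) = -8 - 3*(2 + T) = -8 + (-6 - 3*T) = -14 - 3*T)
W(a, j) = -8 + j (W(a, j) = j + (-14 - 3*(-2)) = j + (-14 + 6) = j - 8 = -8 + j)
h(z) = z**2
W(-12, -6)*c(h(2)) - 40 = (-8 - 6)*(2**2)**2 - 40 = -14*4**2 - 40 = -14*16 - 40 = -224 - 40 = -264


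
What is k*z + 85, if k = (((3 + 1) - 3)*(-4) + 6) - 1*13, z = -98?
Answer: 1163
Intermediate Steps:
k = -11 (k = ((4 - 3)*(-4) + 6) - 13 = (1*(-4) + 6) - 13 = (-4 + 6) - 13 = 2 - 13 = -11)
k*z + 85 = -11*(-98) + 85 = 1078 + 85 = 1163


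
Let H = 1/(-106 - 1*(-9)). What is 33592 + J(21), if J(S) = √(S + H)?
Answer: 33592 + 2*√49373/97 ≈ 33597.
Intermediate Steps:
H = -1/97 (H = 1/(-106 + 9) = 1/(-97) = -1/97 ≈ -0.010309)
J(S) = √(-1/97 + S) (J(S) = √(S - 1/97) = √(-1/97 + S))
33592 + J(21) = 33592 + √(-97 + 9409*21)/97 = 33592 + √(-97 + 197589)/97 = 33592 + √197492/97 = 33592 + (2*√49373)/97 = 33592 + 2*√49373/97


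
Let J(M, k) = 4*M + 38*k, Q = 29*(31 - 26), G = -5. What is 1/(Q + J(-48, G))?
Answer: -1/237 ≈ -0.0042194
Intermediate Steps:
Q = 145 (Q = 29*5 = 145)
1/(Q + J(-48, G)) = 1/(145 + (4*(-48) + 38*(-5))) = 1/(145 + (-192 - 190)) = 1/(145 - 382) = 1/(-237) = -1/237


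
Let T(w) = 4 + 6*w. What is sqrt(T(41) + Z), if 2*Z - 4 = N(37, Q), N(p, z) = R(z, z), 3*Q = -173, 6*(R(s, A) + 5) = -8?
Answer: sqrt(8958)/6 ≈ 15.774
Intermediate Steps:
R(s, A) = -19/3 (R(s, A) = -5 + (1/6)*(-8) = -5 - 4/3 = -19/3)
Q = -173/3 (Q = (1/3)*(-173) = -173/3 ≈ -57.667)
N(p, z) = -19/3
Z = -7/6 (Z = 2 + (1/2)*(-19/3) = 2 - 19/6 = -7/6 ≈ -1.1667)
sqrt(T(41) + Z) = sqrt((4 + 6*41) - 7/6) = sqrt((4 + 246) - 7/6) = sqrt(250 - 7/6) = sqrt(1493/6) = sqrt(8958)/6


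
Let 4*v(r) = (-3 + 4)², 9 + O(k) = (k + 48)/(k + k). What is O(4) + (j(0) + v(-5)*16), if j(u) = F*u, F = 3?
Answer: 3/2 ≈ 1.5000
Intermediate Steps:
j(u) = 3*u
O(k) = -9 + (48 + k)/(2*k) (O(k) = -9 + (k + 48)/(k + k) = -9 + (48 + k)/((2*k)) = -9 + (48 + k)*(1/(2*k)) = -9 + (48 + k)/(2*k))
v(r) = ¼ (v(r) = (-3 + 4)²/4 = (¼)*1² = (¼)*1 = ¼)
O(4) + (j(0) + v(-5)*16) = (-17/2 + 24/4) + (3*0 + (¼)*16) = (-17/2 + 24*(¼)) + (0 + 4) = (-17/2 + 6) + 4 = -5/2 + 4 = 3/2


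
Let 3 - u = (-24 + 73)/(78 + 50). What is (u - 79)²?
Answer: 95589729/16384 ≈ 5834.3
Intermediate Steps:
u = 335/128 (u = 3 - (-24 + 73)/(78 + 50) = 3 - 49/128 = 335/128 ≈ 2.6172)
(u - 79)² = (335/128 - 79)² = (-9777/128)² = 95589729/16384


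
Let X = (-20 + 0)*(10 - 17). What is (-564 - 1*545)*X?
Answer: -155260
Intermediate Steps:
X = 140 (X = -20*(-7) = 140)
(-564 - 1*545)*X = (-564 - 1*545)*140 = (-564 - 545)*140 = -1109*140 = -155260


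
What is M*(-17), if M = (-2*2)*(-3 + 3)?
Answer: 0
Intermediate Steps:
M = 0 (M = -4*0 = 0)
M*(-17) = 0*(-17) = 0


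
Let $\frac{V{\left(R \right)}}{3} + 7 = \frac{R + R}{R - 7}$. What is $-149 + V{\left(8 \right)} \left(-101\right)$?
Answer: $-2876$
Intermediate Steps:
$V{\left(R \right)} = -21 + \frac{6 R}{-7 + R}$ ($V{\left(R \right)} = -21 + 3 \frac{R + R}{R - 7} = -21 + 3 \frac{2 R}{-7 + R} = -21 + \frac{6 R}{-7 + R}$)
$-149 + V{\left(8 \right)} \left(-101\right) = -149 + \frac{3 \left(49 - 40\right)}{-7 + 8} \left(-101\right) = -149 + \frac{3 \left(49 - 40\right)}{1} \left(-101\right) = -149 + 3 \cdot 1 \cdot 9 \left(-101\right) = -149 + 27 \left(-101\right) = -149 - 2727 = -2876$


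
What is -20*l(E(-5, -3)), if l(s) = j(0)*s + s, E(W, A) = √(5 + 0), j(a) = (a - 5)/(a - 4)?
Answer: -45*√5 ≈ -100.62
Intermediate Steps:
j(a) = (-5 + a)/(-4 + a)
E(W, A) = √5
l(s) = 9*s/4 (l(s) = ((-5 + 0)/(-4 + 0))*s + s = (-5/(-4))*s + s = (-¼*(-5))*s + s = 5*s/4 + s = 9*s/4)
-20*l(E(-5, -3)) = -45*√5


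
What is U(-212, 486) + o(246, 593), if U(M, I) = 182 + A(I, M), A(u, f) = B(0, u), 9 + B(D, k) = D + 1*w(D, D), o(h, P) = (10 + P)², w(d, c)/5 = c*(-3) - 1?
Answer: 363777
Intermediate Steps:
w(d, c) = -5 - 15*c (w(d, c) = 5*(c*(-3) - 1) = 5*(-3*c - 1) = 5*(-1 - 3*c) = -5 - 15*c)
B(D, k) = -14 - 14*D (B(D, k) = -9 + (D + 1*(-5 - 15*D)) = -9 + (D + (-5 - 15*D)) = -9 + (-5 - 14*D) = -14 - 14*D)
A(u, f) = -14 (A(u, f) = -14 - 14*0 = -14 + 0 = -14)
U(M, I) = 168 (U(M, I) = 182 - 14 = 168)
U(-212, 486) + o(246, 593) = 168 + (10 + 593)² = 168 + 603² = 168 + 363609 = 363777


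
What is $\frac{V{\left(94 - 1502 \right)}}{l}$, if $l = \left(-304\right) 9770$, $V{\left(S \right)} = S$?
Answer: $\frac{44}{92815} \approx 0.00047406$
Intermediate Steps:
$l = -2970080$
$\frac{V{\left(94 - 1502 \right)}}{l} = \frac{94 - 1502}{-2970080} = \left(94 - 1502\right) \left(- \frac{1}{2970080}\right) = \left(-1408\right) \left(- \frac{1}{2970080}\right) = \frac{44}{92815}$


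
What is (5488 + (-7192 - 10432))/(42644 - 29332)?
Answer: -1517/1664 ≈ -0.91166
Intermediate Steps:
(5488 + (-7192 - 10432))/(42644 - 29332) = (5488 - 17624)/13312 = -12136*1/13312 = -1517/1664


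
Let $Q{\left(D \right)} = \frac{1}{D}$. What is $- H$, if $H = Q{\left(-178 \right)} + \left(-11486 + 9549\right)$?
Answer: $\frac{344787}{178} \approx 1937.0$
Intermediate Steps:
$H = - \frac{344787}{178}$ ($H = \frac{1}{-178} + \left(-11486 + 9549\right) = - \frac{1}{178} - 1937 = - \frac{344787}{178} \approx -1937.0$)
$- H = \left(-1\right) \left(- \frac{344787}{178}\right) = \frac{344787}{178}$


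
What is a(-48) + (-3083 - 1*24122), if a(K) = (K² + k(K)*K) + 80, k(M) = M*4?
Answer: -15605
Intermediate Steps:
k(M) = 4*M
a(K) = 80 + 5*K² (a(K) = (K² + (4*K)*K) + 80 = (K² + 4*K²) + 80 = 5*K² + 80 = 80 + 5*K²)
a(-48) + (-3083 - 1*24122) = (80 + 5*(-48)²) + (-3083 - 1*24122) = (80 + 5*2304) + (-3083 - 24122) = (80 + 11520) - 27205 = 11600 - 27205 = -15605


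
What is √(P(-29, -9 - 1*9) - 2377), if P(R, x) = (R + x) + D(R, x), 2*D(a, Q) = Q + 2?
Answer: 8*I*√38 ≈ 49.315*I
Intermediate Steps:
D(a, Q) = 1 + Q/2 (D(a, Q) = (Q + 2)/2 = (2 + Q)/2 = 1 + Q/2)
P(R, x) = 1 + R + 3*x/2 (P(R, x) = (R + x) + (1 + x/2) = 1 + R + 3*x/2)
√(P(-29, -9 - 1*9) - 2377) = √((1 - 29 + 3*(-9 - 1*9)/2) - 2377) = √((1 - 29 + 3*(-9 - 9)/2) - 2377) = √((1 - 29 + (3/2)*(-18)) - 2377) = √((1 - 29 - 27) - 2377) = √(-55 - 2377) = √(-2432) = 8*I*√38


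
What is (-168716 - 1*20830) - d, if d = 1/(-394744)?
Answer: -74822146223/394744 ≈ -1.8955e+5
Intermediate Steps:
d = -1/394744 ≈ -2.5333e-6
(-168716 - 1*20830) - d = (-168716 - 1*20830) - 1*(-1/394744) = (-168716 - 20830) + 1/394744 = -189546 + 1/394744 = -74822146223/394744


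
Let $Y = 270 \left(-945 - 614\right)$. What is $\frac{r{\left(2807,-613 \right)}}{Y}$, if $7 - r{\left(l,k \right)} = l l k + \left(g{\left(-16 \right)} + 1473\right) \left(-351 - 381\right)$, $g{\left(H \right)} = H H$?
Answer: $- \frac{2415622636}{210465} \approx -11478.0$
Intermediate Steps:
$g{\left(H \right)} = H^{2}$
$r{\left(l,k \right)} = 1265635 - k l^{2}$ ($r{\left(l,k \right)} = 7 - \left(l l k + \left(\left(-16\right)^{2} + 1473\right) \left(-351 - 381\right)\right) = 7 - \left(l^{2} k + \left(256 + 1473\right) \left(-732\right)\right) = 7 - \left(k l^{2} + 1729 \left(-732\right)\right) = 7 - \left(k l^{2} - 1265628\right) = 7 - \left(-1265628 + k l^{2}\right) = 1265635 - k l^{2}$)
$Y = -420930$ ($Y = 270 \left(-1559\right) = -420930$)
$\frac{r{\left(2807,-613 \right)}}{Y} = \frac{1265635 - - 613 \cdot 2807^{2}}{-420930} = \left(1265635 - \left(-613\right) 7879249\right) \left(- \frac{1}{420930}\right) = \left(1265635 + 4829979637\right) \left(- \frac{1}{420930}\right) = 4831245272 \left(- \frac{1}{420930}\right) = - \frac{2415622636}{210465}$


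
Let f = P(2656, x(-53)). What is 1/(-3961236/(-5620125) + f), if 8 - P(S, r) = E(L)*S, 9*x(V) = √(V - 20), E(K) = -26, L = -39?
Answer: 1873375/129384091412 ≈ 1.4479e-5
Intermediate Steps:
x(V) = √(-20 + V)/9 (x(V) = √(V - 20)/9 = √(-20 + V)/9)
P(S, r) = 8 + 26*S (P(S, r) = 8 - (-26)*S = 8 + 26*S)
f = 69064 (f = 8 + 26*2656 = 8 + 69056 = 69064)
1/(-3961236/(-5620125) + f) = 1/(-3961236/(-5620125) + 69064) = 1/(-3961236*(-1/5620125) + 69064) = 1/(1320412/1873375 + 69064) = 1/(129384091412/1873375) = 1873375/129384091412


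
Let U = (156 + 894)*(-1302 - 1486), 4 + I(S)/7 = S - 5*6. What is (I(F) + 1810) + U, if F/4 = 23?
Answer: -2925184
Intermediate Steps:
F = 92 (F = 4*23 = 92)
I(S) = -238 + 7*S (I(S) = -28 + 7*(S - 5*6) = -28 + 7*(S - 30) = -28 + 7*(-30 + S) = -28 + (-210 + 7*S) = -238 + 7*S)
U = -2927400 (U = 1050*(-2788) = -2927400)
(I(F) + 1810) + U = ((-238 + 7*92) + 1810) - 2927400 = ((-238 + 644) + 1810) - 2927400 = (406 + 1810) - 2927400 = 2216 - 2927400 = -2925184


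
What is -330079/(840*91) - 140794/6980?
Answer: -653312239/26677560 ≈ -24.489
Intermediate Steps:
-330079/(840*91) - 140794/6980 = -330079/76440 - 140794*1/6980 = -330079*1/76440 - 70397/3490 = -330079/76440 - 70397/3490 = -653312239/26677560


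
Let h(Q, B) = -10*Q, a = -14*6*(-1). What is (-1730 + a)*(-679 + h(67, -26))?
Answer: 2220454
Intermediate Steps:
a = 84 (a = -84*(-1) = 84)
(-1730 + a)*(-679 + h(67, -26)) = (-1730 + 84)*(-679 - 10*67) = -1646*(-679 - 670) = -1646*(-1349) = 2220454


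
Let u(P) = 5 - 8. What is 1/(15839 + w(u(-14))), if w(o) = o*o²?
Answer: 1/15812 ≈ 6.3243e-5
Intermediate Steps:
u(P) = -3
w(o) = o³
1/(15839 + w(u(-14))) = 1/(15839 + (-3)³) = 1/(15839 - 27) = 1/15812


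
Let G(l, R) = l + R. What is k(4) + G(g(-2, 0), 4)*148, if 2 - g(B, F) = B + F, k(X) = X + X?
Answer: 1192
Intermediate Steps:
k(X) = 2*X
g(B, F) = 2 - B - F (g(B, F) = 2 - (B + F) = 2 + (-B - F) = 2 - B - F)
G(l, R) = R + l
k(4) + G(g(-2, 0), 4)*148 = 2*4 + (4 + (2 - 1*(-2) - 1*0))*148 = 8 + (4 + (2 + 2 + 0))*148 = 8 + (4 + 4)*148 = 8 + 8*148 = 8 + 1184 = 1192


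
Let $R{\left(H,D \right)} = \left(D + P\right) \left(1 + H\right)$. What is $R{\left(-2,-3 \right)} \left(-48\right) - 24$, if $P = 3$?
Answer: $-24$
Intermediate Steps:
$R{\left(H,D \right)} = \left(1 + H\right) \left(3 + D\right)$ ($R{\left(H,D \right)} = \left(D + 3\right) \left(1 + H\right) = \left(3 + D\right) \left(1 + H\right) = \left(1 + H\right) \left(3 + D\right)$)
$R{\left(-2,-3 \right)} \left(-48\right) - 24 = \left(3 - 3 + 3 \left(-2\right) - -6\right) \left(-48\right) - 24 = \left(3 - 3 - 6 + 6\right) \left(-48\right) - 24 = 0 \left(-48\right) - 24 = 0 - 24 = -24$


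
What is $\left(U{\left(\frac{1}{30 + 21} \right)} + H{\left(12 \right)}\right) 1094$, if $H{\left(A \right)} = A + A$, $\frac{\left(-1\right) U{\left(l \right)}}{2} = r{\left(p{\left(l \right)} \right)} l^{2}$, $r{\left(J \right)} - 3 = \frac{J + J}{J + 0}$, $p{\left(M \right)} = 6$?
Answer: $\frac{68280916}{2601} \approx 26252.0$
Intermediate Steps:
$r{\left(J \right)} = 5$ ($r{\left(J \right)} = 3 + \frac{J + J}{J + 0} = 3 + \frac{2 J}{J} = 3 + 2 = 5$)
$U{\left(l \right)} = - 10 l^{2}$ ($U{\left(l \right)} = - 2 \cdot 5 l^{2} = - 10 l^{2}$)
$H{\left(A \right)} = 2 A$
$\left(U{\left(\frac{1}{30 + 21} \right)} + H{\left(12 \right)}\right) 1094 = \left(- 10 \left(\frac{1}{30 + 21}\right)^{2} + 2 \cdot 12\right) 1094 = \left(- 10 \left(\frac{1}{51}\right)^{2} + 24\right) 1094 = \left(- \frac{10}{2601} + 24\right) 1094 = \frac{62414}{2601} \cdot 1094 = \frac{68280916}{2601}$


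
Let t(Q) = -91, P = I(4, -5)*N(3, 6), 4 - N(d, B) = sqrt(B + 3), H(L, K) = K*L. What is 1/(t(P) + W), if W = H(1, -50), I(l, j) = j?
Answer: -1/141 ≈ -0.0070922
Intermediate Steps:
N(d, B) = 4 - sqrt(3 + B) (N(d, B) = 4 - sqrt(B + 3) = 4 - sqrt(3 + B))
W = -50 (W = -50*1 = -50)
P = -5 (P = -5*(4 - sqrt(3 + 6)) = -5*(4 - sqrt(9)) = -5*(4 - 1*3) = -5*(4 - 3) = -5*1 = -5)
1/(t(P) + W) = 1/(-91 - 50) = 1/(-141) = -1/141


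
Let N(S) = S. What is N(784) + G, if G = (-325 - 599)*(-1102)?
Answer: 1019032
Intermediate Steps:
G = 1018248 (G = -924*(-1102) = 1018248)
N(784) + G = 784 + 1018248 = 1019032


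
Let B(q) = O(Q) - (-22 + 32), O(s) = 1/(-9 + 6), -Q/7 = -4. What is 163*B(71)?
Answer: -5053/3 ≈ -1684.3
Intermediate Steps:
Q = 28 (Q = -7*(-4) = 28)
O(s) = -1/3 (O(s) = 1/(-3) = -1/3)
B(q) = -31/3 (B(q) = -1/3 - (-22 + 32) = -1/3 - 1*10 = -1/3 - 10 = -31/3)
163*B(71) = 163*(-31/3) = -5053/3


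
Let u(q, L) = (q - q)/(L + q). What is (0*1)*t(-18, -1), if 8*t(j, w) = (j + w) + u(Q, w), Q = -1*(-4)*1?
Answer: 0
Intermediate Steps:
Q = 4 (Q = 4*1 = 4)
u(q, L) = 0 (u(q, L) = 0/(L + q) = 0)
t(j, w) = j/8 + w/8 (t(j, w) = ((j + w) + 0)/8 = (j + w)/8 = j/8 + w/8)
(0*1)*t(-18, -1) = (0*1)*((⅛)*(-18) + (⅛)*(-1)) = 0*(-9/4 - ⅛) = 0*(-19/8) = 0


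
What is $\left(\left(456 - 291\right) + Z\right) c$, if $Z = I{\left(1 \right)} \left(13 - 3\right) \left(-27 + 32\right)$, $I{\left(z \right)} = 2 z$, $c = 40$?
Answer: $10600$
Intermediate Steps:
$Z = 100$ ($Z = 2 \cdot 1 \left(13 - 3\right) \left(-27 + 32\right) = 2 \cdot 10 \cdot 5 = 2 \cdot 50 = 100$)
$\left(\left(456 - 291\right) + Z\right) c = \left(\left(456 - 291\right) + 100\right) 40 = \left(165 + 100\right) 40 = 265 \cdot 40 = 10600$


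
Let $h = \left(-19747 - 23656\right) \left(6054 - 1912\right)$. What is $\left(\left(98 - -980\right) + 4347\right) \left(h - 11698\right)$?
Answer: $-975344062700$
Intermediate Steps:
$h = -179775226$ ($h = \left(-43403\right) 4142 = -179775226$)
$\left(\left(98 - -980\right) + 4347\right) \left(h - 11698\right) = \left(\left(98 - -980\right) + 4347\right) \left(-179775226 - 11698\right) = \left(\left(98 + 980\right) + 4347\right) \left(-179786924\right) = \left(1078 + 4347\right) \left(-179786924\right) = 5425 \left(-179786924\right) = -975344062700$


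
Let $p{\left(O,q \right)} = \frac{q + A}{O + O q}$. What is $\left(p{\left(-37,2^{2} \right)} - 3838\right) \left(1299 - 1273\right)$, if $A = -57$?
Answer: $- \frac{18459402}{185} \approx -99781.0$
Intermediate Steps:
$p{\left(O,q \right)} = \frac{-57 + q}{O + O q}$ ($p{\left(O,q \right)} = \frac{q - 57}{O + O q} = \frac{-57 + q}{O + O q}$)
$\left(p{\left(-37,2^{2} \right)} - 3838\right) \left(1299 - 1273\right) = \left(\frac{-57 + 2^{2}}{\left(-37\right) \left(1 + 2^{2}\right)} - 3838\right) \left(1299 - 1273\right) = \left(- \frac{-57 + 4}{37 \left(1 + 4\right)} - 3838\right) 26 = \left(\left(- \frac{1}{37}\right) \frac{1}{5} \left(-53\right) - 3838\right) 26 = \left(\frac{53}{185} - 3838\right) 26 = \left(- \frac{709977}{185}\right) 26 = - \frac{18459402}{185}$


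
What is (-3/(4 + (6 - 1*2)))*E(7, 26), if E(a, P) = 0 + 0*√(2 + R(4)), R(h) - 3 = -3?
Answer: 0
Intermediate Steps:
R(h) = 0 (R(h) = 3 - 3 = 0)
E(a, P) = 0 (E(a, P) = 0 + 0*√(2 + 0) = 0 + 0*√2 = 0 + 0 = 0)
(-3/(4 + (6 - 1*2)))*E(7, 26) = (-3/(4 + (6 - 1*2)))*0 = (-3/(4 + (6 - 2)))*0 = (-3/(4 + 4))*0 = (-3/8)*0 = ((⅛)*(-3))*0 = -3/8*0 = 0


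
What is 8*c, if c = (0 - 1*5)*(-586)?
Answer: 23440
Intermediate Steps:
c = 2930 (c = (0 - 5)*(-586) = -5*(-586) = 2930)
8*c = 8*2930 = 23440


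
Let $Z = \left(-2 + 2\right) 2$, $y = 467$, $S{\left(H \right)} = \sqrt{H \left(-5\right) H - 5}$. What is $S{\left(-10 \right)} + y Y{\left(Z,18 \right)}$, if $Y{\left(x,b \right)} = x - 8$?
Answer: $-3736 + i \sqrt{505} \approx -3736.0 + 22.472 i$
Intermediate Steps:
$S{\left(H \right)} = \sqrt{-5 - 5 H^{2}}$ ($S{\left(H \right)} = \sqrt{- 5 H H - 5} = \sqrt{- 5 H^{2} - 5} = \sqrt{-5 - 5 H^{2}}$)
$Z = 0$ ($Z = 0 \cdot 2 = 0$)
$Y{\left(x,b \right)} = -8 + x$ ($Y{\left(x,b \right)} = x - 8 = -8 + x$)
$S{\left(-10 \right)} + y Y{\left(Z,18 \right)} = \sqrt{-5 - 5 \left(-10\right)^{2}} + 467 \left(-8 + 0\right) = \sqrt{-5 - 500} + 467 \left(-8\right) = \sqrt{-5 - 500} - 3736 = \sqrt{-505} - 3736 = i \sqrt{505} - 3736 = -3736 + i \sqrt{505}$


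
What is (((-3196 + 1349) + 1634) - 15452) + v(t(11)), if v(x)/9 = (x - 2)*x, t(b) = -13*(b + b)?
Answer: 725647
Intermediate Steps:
t(b) = -26*b
v(x) = 9*x*(-2 + x) (v(x) = 9*((x - 2)*x) = 9*((-2 + x)*x) = 9*(x*(-2 + x)) = 9*x*(-2 + x))
(((-3196 + 1349) + 1634) - 15452) + v(t(11)) = (((-3196 + 1349) + 1634) - 15452) + 9*(-26*11)*(-2 - 26*11) = ((-1847 + 1634) - 15452) + 9*(-286)*(-2 - 286) = (-213 - 15452) + 9*(-286)*(-288) = -15665 + 741312 = 725647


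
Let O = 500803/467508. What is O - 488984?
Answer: -228603431069/467508 ≈ -4.8898e+5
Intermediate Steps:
O = 500803/467508 (O = 500803*(1/467508) = 500803/467508 ≈ 1.0712)
O - 488984 = 500803/467508 - 488984 = -228603431069/467508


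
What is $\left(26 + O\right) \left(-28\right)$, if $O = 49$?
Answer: $-2100$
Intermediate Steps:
$\left(26 + O\right) \left(-28\right) = \left(26 + 49\right) \left(-28\right) = 75 \left(-28\right) = -2100$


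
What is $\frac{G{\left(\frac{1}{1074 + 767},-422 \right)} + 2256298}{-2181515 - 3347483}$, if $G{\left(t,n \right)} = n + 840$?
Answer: $- \frac{1128358}{2764499} \approx -0.40816$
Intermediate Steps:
$G{\left(t,n \right)} = 840 + n$
$\frac{G{\left(\frac{1}{1074 + 767},-422 \right)} + 2256298}{-2181515 - 3347483} = \frac{\left(840 - 422\right) + 2256298}{-2181515 - 3347483} = \frac{418 + 2256298}{-5528998} = 2256716 \left(- \frac{1}{5528998}\right) = - \frac{1128358}{2764499}$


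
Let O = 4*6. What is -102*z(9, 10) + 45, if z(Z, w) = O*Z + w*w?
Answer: -32187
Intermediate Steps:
O = 24
z(Z, w) = w**2 + 24*Z (z(Z, w) = 24*Z + w*w = 24*Z + w**2 = w**2 + 24*Z)
-102*z(9, 10) + 45 = -102*(10**2 + 24*9) + 45 = -102*(100 + 216) + 45 = -102*316 + 45 = -32232 + 45 = -32187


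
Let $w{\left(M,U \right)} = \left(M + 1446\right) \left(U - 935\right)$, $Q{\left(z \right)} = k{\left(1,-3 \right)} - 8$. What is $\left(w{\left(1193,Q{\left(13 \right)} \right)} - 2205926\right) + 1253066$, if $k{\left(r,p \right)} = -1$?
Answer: $-3444076$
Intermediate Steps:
$Q{\left(z \right)} = -9$ ($Q{\left(z \right)} = -1 - 8 = -9$)
$w{\left(M,U \right)} = \left(-935 + U\right) \left(1446 + M\right)$ ($w{\left(M,U \right)} = \left(1446 + M\right) \left(-935 + U\right) = \left(-935 + U\right) \left(1446 + M\right)$)
$\left(w{\left(1193,Q{\left(13 \right)} \right)} - 2205926\right) + 1253066 = \left(\left(-1352010 - 1115455 + 1446 \left(-9\right) + 1193 \left(-9\right)\right) - 2205926\right) + 1253066 = \left(\left(-1352010 - 1115455 - 13014 - 10737\right) - 2205926\right) + 1253066 = \left(-2491216 - 2205926\right) + 1253066 = -4697142 + 1253066 = -3444076$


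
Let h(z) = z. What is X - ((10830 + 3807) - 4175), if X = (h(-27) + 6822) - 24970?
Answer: -28637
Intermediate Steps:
X = -18175 (X = (-27 + 6822) - 24970 = 6795 - 24970 = -18175)
X - ((10830 + 3807) - 4175) = -18175 - ((10830 + 3807) - 4175) = -18175 - (14637 - 4175) = -18175 - 1*10462 = -18175 - 10462 = -28637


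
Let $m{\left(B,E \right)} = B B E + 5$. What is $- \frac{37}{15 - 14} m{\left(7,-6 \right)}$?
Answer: $10693$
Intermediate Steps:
$m{\left(B,E \right)} = 5 + E B^{2}$ ($m{\left(B,E \right)} = B^{2} E + 5 = E B^{2} + 5 = 5 + E B^{2}$)
$- \frac{37}{15 - 14} m{\left(7,-6 \right)} = - \frac{37}{15 - 14} \left(5 - 6 \cdot 7^{2}\right) = - \frac{37}{1} \left(5 - 294\right) = \left(-37\right) 1 \left(5 - 294\right) = \left(-37\right) \left(-289\right) = 10693$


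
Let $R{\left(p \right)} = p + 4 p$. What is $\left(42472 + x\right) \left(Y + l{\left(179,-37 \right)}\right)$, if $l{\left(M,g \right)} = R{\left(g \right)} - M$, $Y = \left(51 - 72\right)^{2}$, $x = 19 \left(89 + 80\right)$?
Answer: $3517591$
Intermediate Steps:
$R{\left(p \right)} = 5 p$
$x = 3211$ ($x = 19 \cdot 169 = 3211$)
$Y = 441$ ($Y = \left(-21\right)^{2} = 441$)
$l{\left(M,g \right)} = - M + 5 g$ ($l{\left(M,g \right)} = 5 g - M = - M + 5 g$)
$\left(42472 + x\right) \left(Y + l{\left(179,-37 \right)}\right) = \left(42472 + 3211\right) \left(441 + \left(\left(-1\right) 179 + 5 \left(-37\right)\right)\right) = 45683 \left(441 - 364\right) = 45683 \cdot 77 = 3517591$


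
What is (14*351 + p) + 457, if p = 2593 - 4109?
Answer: 3855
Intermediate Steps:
p = -1516
(14*351 + p) + 457 = (14*351 - 1516) + 457 = (4914 - 1516) + 457 = 3398 + 457 = 3855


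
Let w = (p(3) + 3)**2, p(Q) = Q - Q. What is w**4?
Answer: 6561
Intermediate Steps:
p(Q) = 0
w = 9 (w = (0 + 3)**2 = 3**2 = 9)
w**4 = 9**4 = 6561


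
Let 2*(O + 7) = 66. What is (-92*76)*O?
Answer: -181792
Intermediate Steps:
O = 26 (O = -7 + (1/2)*66 = -7 + 33 = 26)
(-92*76)*O = -92*76*26 = -6992*26 = -181792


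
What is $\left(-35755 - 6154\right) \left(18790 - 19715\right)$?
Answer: $38765825$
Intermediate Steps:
$\left(-35755 - 6154\right) \left(18790 - 19715\right) = \left(-35755 + \left(-15861 + 9707\right)\right) \left(-925\right) = \left(-35755 - 6154\right) \left(-925\right) = \left(-41909\right) \left(-925\right) = 38765825$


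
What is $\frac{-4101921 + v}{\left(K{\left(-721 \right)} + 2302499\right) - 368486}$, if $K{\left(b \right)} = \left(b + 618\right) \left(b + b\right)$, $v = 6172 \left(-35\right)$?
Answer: $- \frac{4317941}{2082539} \approx -2.0734$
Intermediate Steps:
$v = -216020$
$K{\left(b \right)} = 2 b \left(618 + b\right)$ ($K{\left(b \right)} = \left(618 + b\right) 2 b = 2 b \left(618 + b\right)$)
$\frac{-4101921 + v}{\left(K{\left(-721 \right)} + 2302499\right) - 368486} = \frac{-4101921 - 216020}{\left(2 \left(-721\right) \left(618 - 721\right) + 2302499\right) - 368486} = - \frac{4317941}{\left(2 \left(-721\right) \left(-103\right) + 2302499\right) - 368486} = - \frac{4317941}{\left(148526 + 2302499\right) - 368486} = - \frac{4317941}{2451025 - 368486} = - \frac{4317941}{2082539}$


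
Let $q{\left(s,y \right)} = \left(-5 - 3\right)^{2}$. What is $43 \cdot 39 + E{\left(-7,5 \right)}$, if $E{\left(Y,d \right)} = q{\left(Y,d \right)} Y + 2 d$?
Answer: $1239$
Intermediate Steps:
$q{\left(s,y \right)} = 64$ ($q{\left(s,y \right)} = \left(-8\right)^{2} = 64$)
$E{\left(Y,d \right)} = 2 d + 64 Y$ ($E{\left(Y,d \right)} = 64 Y + 2 d = 2 d + 64 Y$)
$43 \cdot 39 + E{\left(-7,5 \right)} = 43 \cdot 39 + \left(2 \cdot 5 + 64 \left(-7\right)\right) = 1677 + \left(10 - 448\right) = 1677 - 438 = 1239$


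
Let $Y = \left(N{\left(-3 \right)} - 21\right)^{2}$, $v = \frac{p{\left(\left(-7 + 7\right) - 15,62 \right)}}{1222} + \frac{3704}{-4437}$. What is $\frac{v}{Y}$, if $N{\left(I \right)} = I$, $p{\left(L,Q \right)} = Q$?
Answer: $- \frac{2125597}{1561540032} \approx -0.0013612$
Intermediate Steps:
$v = - \frac{2125597}{2711007}$ ($v = \frac{62}{1222} + \frac{3704}{-4437} = 62 \cdot \frac{1}{1222} + 3704 \left(- \frac{1}{4437}\right) = \frac{31}{611} - \frac{3704}{4437} = - \frac{2125597}{2711007} \approx -0.78406$)
$Y = 576$ ($Y = \left(-3 - 21\right)^{2} = \left(-24\right)^{2} = 576$)
$\frac{v}{Y} = - \frac{2125597}{2711007 \cdot 576} = \left(- \frac{2125597}{2711007}\right) \frac{1}{576} = - \frac{2125597}{1561540032}$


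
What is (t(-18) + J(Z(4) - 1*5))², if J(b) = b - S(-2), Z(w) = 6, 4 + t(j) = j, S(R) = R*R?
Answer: 625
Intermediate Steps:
S(R) = R²
t(j) = -4 + j
J(b) = -4 + b (J(b) = b - 1*(-2)² = b - 1*4 = b - 4 = -4 + b)
(t(-18) + J(Z(4) - 1*5))² = ((-4 - 18) + (-4 + (6 - 1*5)))² = (-22 + (-4 + (6 - 5)))² = (-22 + (-4 + 1))² = (-22 - 3)² = (-25)² = 625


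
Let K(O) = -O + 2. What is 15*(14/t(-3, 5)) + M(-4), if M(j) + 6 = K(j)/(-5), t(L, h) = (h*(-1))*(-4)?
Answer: 33/10 ≈ 3.3000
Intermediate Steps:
K(O) = 2 - O
t(L, h) = 4*h (t(L, h) = -h*(-4) = 4*h)
M(j) = -32/5 + j/5 (M(j) = -6 + (2 - j)/(-5) = -6 + (2 - j)*(-1/5) = -6 + (-2/5 + j/5) = -32/5 + j/5)
15*(14/t(-3, 5)) + M(-4) = 15*(14/((4*5))) + (-32/5 + (1/5)*(-4)) = 15*(14/20) + (-32/5 - 4/5) = 15*(14*(1/20)) - 36/5 = 15*(7/10) - 36/5 = 21/2 - 36/5 = 33/10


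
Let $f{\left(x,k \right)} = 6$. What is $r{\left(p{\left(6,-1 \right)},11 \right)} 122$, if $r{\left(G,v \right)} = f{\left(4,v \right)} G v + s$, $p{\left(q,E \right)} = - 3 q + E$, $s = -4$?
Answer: $-153476$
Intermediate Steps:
$p{\left(q,E \right)} = E - 3 q$
$r{\left(G,v \right)} = -4 + 6 G v$ ($r{\left(G,v \right)} = 6 G v - 4 = -4 + 6 G v$)
$r{\left(p{\left(6,-1 \right)},11 \right)} 122 = \left(-4 + 6 \left(-1 - 18\right) 11\right) 122 = \left(-4 + 6 \left(-19\right) 11\right) 122 = \left(-4 - 1254\right) 122 = \left(-1258\right) 122 = -153476$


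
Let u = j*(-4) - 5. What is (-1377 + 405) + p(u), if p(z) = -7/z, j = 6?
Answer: -28181/29 ≈ -971.76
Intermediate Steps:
u = -29 (u = 6*(-4) - 5 = -24 - 5 = -29)
(-1377 + 405) + p(u) = (-1377 + 405) - 7/(-29) = -972 - 7*(-1/29) = -972 + 7/29 = -28181/29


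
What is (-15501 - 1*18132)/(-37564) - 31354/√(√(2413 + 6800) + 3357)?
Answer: 33633/37564 - 31354/√(3357 + √9213) ≈ -532.68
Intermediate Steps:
(-15501 - 1*18132)/(-37564) - 31354/√(√(2413 + 6800) + 3357) = (-15501 - 18132)*(-1/37564) - 31354/√(√9213 + 3357) = -33633*(-1/37564) - 31354/√(3357 + √9213) = 33633/37564 - 31354/√(3357 + √9213)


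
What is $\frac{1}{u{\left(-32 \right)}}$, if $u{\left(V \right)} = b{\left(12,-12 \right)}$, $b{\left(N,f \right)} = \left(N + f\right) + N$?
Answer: $\frac{1}{12} \approx 0.083333$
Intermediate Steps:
$b{\left(N,f \right)} = f + 2 N$
$u{\left(V \right)} = 12$ ($u{\left(V \right)} = -12 + 2 \cdot 12 = -12 + 24 = 12$)
$\frac{1}{u{\left(-32 \right)}} = \frac{1}{12}$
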